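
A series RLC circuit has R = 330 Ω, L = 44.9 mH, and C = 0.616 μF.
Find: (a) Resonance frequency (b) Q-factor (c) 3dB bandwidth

Step 1 — Resonance: ω₀ = 1/√(LC) = 1/√(0.0449·6.16e-07) = 6013 rad/s.
Step 2 — f₀ = ω₀/(2π) = 957 Hz.
Step 3 — Series Q: Q = ω₀L/R = 6013·0.0449/330 = 0.8181.
Step 4 — Bandwidth: Δω = ω₀/Q = 7350 rad/s; BW = Δω/(2π) = 1170 Hz.

(a) f₀ = 957 Hz  (b) Q = 0.8181  (c) BW = 1170 Hz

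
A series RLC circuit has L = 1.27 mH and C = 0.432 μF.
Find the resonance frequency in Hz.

Step 1 — Resonance condition Im(Z)=0 gives ω₀ = 1/√(LC).
Step 2 — ω₀ = 1/√(0.00127·4.32e-07) = 4.269e+04 rad/s.
Step 3 — f₀ = ω₀/(2π) = 6795 Hz.

f₀ = 6795 Hz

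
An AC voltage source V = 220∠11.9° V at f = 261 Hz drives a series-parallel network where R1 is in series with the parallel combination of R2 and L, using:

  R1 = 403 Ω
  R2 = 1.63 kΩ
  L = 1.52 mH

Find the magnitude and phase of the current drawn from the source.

Step 1 — Angular frequency: ω = 2π·f = 2π·261 = 1640 rad/s.
Step 2 — Component impedances:
  R1: Z = R = 403 Ω
  R2: Z = R = 1630 Ω
  L: Z = jωL = j·1640·0.00152 = 0 + j2.493 Ω
Step 3 — Parallel branch: R2 || L = 1/(1/R2 + 1/L) = 0.003812 + j2.493 Ω.
Step 4 — Series with R1: Z_total = R1 + (R2 || L) = 403 + j2.493 Ω = 403∠0.4° Ω.
Step 5 — Source phasor: V = 220∠11.9° V = 215.3 + j45.36 V.
Step 6 — Ohm's law: I = V / Z_total = (215.3 + j45.36) / (403 + j2.493) = 0.5348 + j0.1093 A.
Step 7 — Convert to polar: |I| = 0.5459 A, ∠I = 11.5°.

I = 0.5459∠11.5° A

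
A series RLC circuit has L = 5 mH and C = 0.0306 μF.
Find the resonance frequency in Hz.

Step 1 — Resonance condition Im(Z)=0 gives ω₀ = 1/√(LC).
Step 2 — ω₀ = 1/√(0.005·3.06e-08) = 8.085e+04 rad/s.
Step 3 — f₀ = ω₀/(2π) = 1.287e+04 Hz.

f₀ = 1.287e+04 Hz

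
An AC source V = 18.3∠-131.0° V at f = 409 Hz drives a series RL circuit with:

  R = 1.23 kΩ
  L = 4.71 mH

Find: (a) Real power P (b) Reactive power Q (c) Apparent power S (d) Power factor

Step 1 — Angular frequency: ω = 2π·f = 2π·409 = 2570 rad/s.
Step 2 — Component impedances:
  R: Z = R = 1230 Ω
  L: Z = jωL = j·2570·0.00471 = 0 + j12.1 Ω
Step 3 — Series combination: Z_total = R + L = 1230 + j12.1 Ω = 1230∠0.6° Ω.
Step 4 — Source phasor: V = 18.3∠-131.0° V = -12.01 - j13.81 V.
Step 5 — Current: I = V / Z = -0.00987 - j0.01113 A = 0.01488∠-131.6° A.
Step 6 — Complex power: S = V·I* = 0.2722 + j0.002679 VA.
Step 7 — Real power: P = Re(S) = 0.2722 W.
Step 8 — Reactive power: Q = Im(S) = 0.002679 VAR.
Step 9 — Apparent power: |S| = 0.2723 VA.
Step 10 — Power factor: PF = P/|S| = 1 (lagging).

(a) P = 0.2722 W  (b) Q = 0.002679 VAR  (c) S = 0.2723 VA  (d) PF = 1 (lagging)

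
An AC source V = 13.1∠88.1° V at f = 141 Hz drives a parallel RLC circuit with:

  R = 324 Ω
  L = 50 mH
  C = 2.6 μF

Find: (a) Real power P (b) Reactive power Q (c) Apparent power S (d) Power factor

Step 1 — Angular frequency: ω = 2π·f = 2π·141 = 885.9 rad/s.
Step 2 — Component impedances:
  R: Z = R = 324 Ω
  L: Z = jωL = j·885.9·0.05 = 0 + j44.3 Ω
  C: Z = 1/(jωC) = -j/(ω·C) = 0 - j434.1 Ω
Step 3 — Parallel combination: 1/Z_total = 1/R + 1/L + 1/C; Z_total = 7.34 + j48.21 Ω = 48.77∠81.3° Ω.
Step 4 — Source phasor: V = 13.1∠88.1° V = 0.4343 + j13.09 V.
Step 5 — Current: I = V / Z = 0.2668 + j0.03161 A = 0.2686∠6.8° A.
Step 6 — Complex power: S = V·I* = 0.5297 + j3.479 VA.
Step 7 — Real power: P = Re(S) = 0.5297 W.
Step 8 — Reactive power: Q = Im(S) = 3.479 VAR.
Step 9 — Apparent power: |S| = 3.519 VA.
Step 10 — Power factor: PF = P/|S| = 0.1505 (lagging).

(a) P = 0.5297 W  (b) Q = 3.479 VAR  (c) S = 3.519 VA  (d) PF = 0.1505 (lagging)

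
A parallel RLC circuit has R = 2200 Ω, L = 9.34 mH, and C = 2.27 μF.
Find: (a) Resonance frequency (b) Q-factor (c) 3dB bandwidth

Step 1 — Resonance: ω₀ = 1/√(LC) = 1/√(0.00934·2.27e-06) = 6868 rad/s.
Step 2 — f₀ = ω₀/(2π) = 1093 Hz.
Step 3 — Parallel Q: Q = R/(ω₀L) = 2200/(6868·0.00934) = 34.3.
Step 4 — Bandwidth: Δω = ω₀/Q = 200.2 rad/s; BW = Δω/(2π) = 31.87 Hz.

(a) f₀ = 1093 Hz  (b) Q = 34.3  (c) BW = 31.87 Hz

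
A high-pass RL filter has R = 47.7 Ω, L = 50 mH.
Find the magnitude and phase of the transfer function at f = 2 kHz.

Step 1 — Angular frequency: ω = 2π·2000 = 1.257e+04 rad/s.
Step 2 — Transfer function: H(jω) = jωL/(R + jωL).
Step 3 — Numerator jωL = j·628.3; denominator R + jωL = 47.7 + j628.3.
Step 4 — H = 0.9943 + j0.07548.
Step 5 — Magnitude: |H| = 0.9971 (-0.0 dB); phase: φ = 4.3°.

|H| = 0.9971 (-0.0 dB), φ = 4.3°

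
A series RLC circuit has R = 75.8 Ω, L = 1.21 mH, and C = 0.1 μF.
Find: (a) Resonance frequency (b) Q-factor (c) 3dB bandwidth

Step 1 — Resonance: ω₀ = 1/√(LC) = 1/√(0.00121·1e-07) = 9.091e+04 rad/s.
Step 2 — f₀ = ω₀/(2π) = 1.447e+04 Hz.
Step 3 — Series Q: Q = ω₀L/R = 9.091e+04·0.00121/75.8 = 1.451.
Step 4 — Bandwidth: Δω = ω₀/Q = 6.264e+04 rad/s; BW = Δω/(2π) = 9970 Hz.

(a) f₀ = 1.447e+04 Hz  (b) Q = 1.451  (c) BW = 9970 Hz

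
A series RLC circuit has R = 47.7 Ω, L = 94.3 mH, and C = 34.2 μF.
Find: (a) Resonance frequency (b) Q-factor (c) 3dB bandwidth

Step 1 — Resonance condition Im(Z)=0 gives ω₀ = 1/√(LC).
Step 2 — ω₀ = 1/√(0.0943·3.42e-05) = 556.8 rad/s.
Step 3 — f₀ = ω₀/(2π) = 88.62 Hz.
Step 4 — Series Q: Q = ω₀L/R = 556.8·0.0943/47.7 = 1.101.
Step 5 — 3dB bandwidth: Δω = ω₀/Q = 505.8 rad/s; BW = Δω/(2π) = 80.51 Hz.

(a) f₀ = 88.62 Hz  (b) Q = 1.101  (c) BW = 80.51 Hz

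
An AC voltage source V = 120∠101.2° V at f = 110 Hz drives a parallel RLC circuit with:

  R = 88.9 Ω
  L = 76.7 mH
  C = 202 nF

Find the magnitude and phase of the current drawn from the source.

Step 1 — Angular frequency: ω = 2π·f = 2π·110 = 691.2 rad/s.
Step 2 — Component impedances:
  R: Z = R = 88.9 Ω
  L: Z = jωL = j·691.2·0.0767 = 0 + j53.01 Ω
  C: Z = 1/(jωC) = -j/(ω·C) = 0 - j7163 Ω
Step 3 — Parallel combination: 1/Z_total = 1/R + 1/L + 1/C; Z_total = 23.58 + j39.24 Ω = 45.78∠59.0° Ω.
Step 4 — Source phasor: V = 120∠101.2° V = -23.31 + j117.7 V.
Step 5 — Ohm's law: I = V / Z_total = (-23.31 + j117.7) / (23.58 + j39.24) = 1.942 + j1.761 A.
Step 6 — Convert to polar: |I| = 2.621 A, ∠I = 42.2°.

I = 2.621∠42.2° A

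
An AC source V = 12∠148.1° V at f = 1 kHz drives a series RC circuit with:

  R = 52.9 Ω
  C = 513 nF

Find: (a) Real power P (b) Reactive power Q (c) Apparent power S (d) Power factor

Step 1 — Angular frequency: ω = 2π·f = 2π·1000 = 6283 rad/s.
Step 2 — Component impedances:
  R: Z = R = 52.9 Ω
  C: Z = 1/(jωC) = -j/(ω·C) = 0 - j310.2 Ω
Step 3 — Series combination: Z_total = R + C = 52.9 - j310.2 Ω = 314.7∠-80.3° Ω.
Step 4 — Source phasor: V = 12∠148.1° V = -10.19 + j6.341 V.
Step 5 — Current: I = V / Z = -0.0253 - j0.02852 A = 0.03813∠-131.6° A.
Step 6 — Complex power: S = V·I* = 0.07691 - j0.451 VA.
Step 7 — Real power: P = Re(S) = 0.07691 W.
Step 8 — Reactive power: Q = Im(S) = -0.451 VAR.
Step 9 — Apparent power: |S| = 0.4575 VA.
Step 10 — Power factor: PF = P/|S| = 0.1681 (leading).

(a) P = 0.07691 W  (b) Q = -0.451 VAR  (c) S = 0.4575 VA  (d) PF = 0.1681 (leading)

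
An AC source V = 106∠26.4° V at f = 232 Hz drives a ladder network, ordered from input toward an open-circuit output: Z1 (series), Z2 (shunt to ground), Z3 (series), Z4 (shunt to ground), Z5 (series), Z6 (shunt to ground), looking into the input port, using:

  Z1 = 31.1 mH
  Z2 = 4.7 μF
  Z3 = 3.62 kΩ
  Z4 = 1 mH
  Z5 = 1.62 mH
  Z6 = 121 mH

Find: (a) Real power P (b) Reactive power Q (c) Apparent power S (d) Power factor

Step 1 — Angular frequency: ω = 2π·f = 2π·232 = 1458 rad/s.
Step 2 — Component impedances:
  Z1: Z = jωL = j·1458·0.0311 = 0 + j45.33 Ω
  Z2: Z = 1/(jωC) = -j/(ω·C) = 0 - j146 Ω
  Z3: Z = R = 3620 Ω
  Z4: Z = jωL = j·1458·0.001 = 0 + j1.458 Ω
  Z5: Z = jωL = j·1458·0.00162 = 0 + j2.361 Ω
  Z6: Z = jωL = j·1458·0.121 = 0 + j176.4 Ω
Step 3 — Ladder network (open output): work backward from the far end, alternating series and parallel combinations. Z_in = 5.876 - j100.4 Ω = 100.6∠-86.7° Ω.
Step 4 — Source phasor: V = 106∠26.4° V = 94.95 + j47.13 V.
Step 5 — Current: I = V / Z = -0.4127 + j0.9699 A = 1.054∠113.1° A.
Step 6 — Complex power: S = V·I* = 6.528 - j111.5 VA.
Step 7 — Real power: P = Re(S) = 6.528 W.
Step 8 — Reactive power: Q = Im(S) = -111.5 VAR.
Step 9 — Apparent power: |S| = 111.7 VA.
Step 10 — Power factor: PF = P/|S| = 0.05843 (leading).

(a) P = 6.528 W  (b) Q = -111.5 VAR  (c) S = 111.7 VA  (d) PF = 0.05843 (leading)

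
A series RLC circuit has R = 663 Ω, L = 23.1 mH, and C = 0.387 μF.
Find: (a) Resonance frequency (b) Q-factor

Step 1 — Resonance condition Im(Z)=0 gives ω₀ = 1/√(LC).
Step 2 — ω₀ = 1/√(0.0231·3.87e-07) = 1.058e+04 rad/s.
Step 3 — f₀ = ω₀/(2π) = 1683 Hz.
Step 4 — Series Q: Q = ω₀L/R = 1.058e+04·0.0231/663 = 0.3685.

(a) f₀ = 1683 Hz  (b) Q = 0.3685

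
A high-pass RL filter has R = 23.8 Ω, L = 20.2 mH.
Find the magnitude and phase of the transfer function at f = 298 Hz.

Step 1 — Angular frequency: ω = 2π·298 = 1872 rad/s.
Step 2 — Transfer function: H(jω) = jωL/(R + jωL).
Step 3 — Numerator jωL = j·37.82; denominator R + jωL = 23.8 + j37.82.
Step 4 — H = 0.7163 + j0.4508.
Step 5 — Magnitude: |H| = 0.8464 (-1.4 dB); phase: φ = 32.2°.

|H| = 0.8464 (-1.4 dB), φ = 32.2°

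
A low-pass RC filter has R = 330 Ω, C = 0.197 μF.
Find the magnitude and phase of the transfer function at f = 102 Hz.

Step 1 — Angular frequency: ω = 2π·102 = 640.9 rad/s.
Step 2 — Transfer function: H(jω) = 1/(1 + jωRC).
Step 3 — Denominator: 1 + jωRC = 1 + j·640.9·330·1.97e-07 = 1 + j0.04166.
Step 4 — H = 0.9983 - j0.04159.
Step 5 — Magnitude: |H| = 0.9991 (-0.0 dB); phase: φ = -2.4°.

|H| = 0.9991 (-0.0 dB), φ = -2.4°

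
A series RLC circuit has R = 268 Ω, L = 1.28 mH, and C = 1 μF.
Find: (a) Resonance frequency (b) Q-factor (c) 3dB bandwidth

Step 1 — Resonance: ω₀ = 1/√(LC) = 1/√(0.00128·1e-06) = 2.795e+04 rad/s.
Step 2 — f₀ = ω₀/(2π) = 4449 Hz.
Step 3 — Series Q: Q = ω₀L/R = 2.795e+04·0.00128/268 = 0.1335.
Step 4 — Bandwidth: Δω = ω₀/Q = 2.094e+05 rad/s; BW = Δω/(2π) = 3.332e+04 Hz.

(a) f₀ = 4449 Hz  (b) Q = 0.1335  (c) BW = 3.332e+04 Hz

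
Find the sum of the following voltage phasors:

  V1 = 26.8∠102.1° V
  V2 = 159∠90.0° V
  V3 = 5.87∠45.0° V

Step 1 — Convert each phasor to rectangular form:
  V1 = 26.8·(cos(102.1°) + j·sin(102.1°)) = -5.618 + j26.2 V
  V2 = 159·(cos(90.0°) + j·sin(90.0°)) = 0 + j159 V
  V3 = 5.87·(cos(45.0°) + j·sin(45.0°)) = 4.151 + j4.151 V
Step 2 — Sum components: V_total = -1.467 + j189.4 V.
Step 3 — Convert to polar: |V_total| = 189.4 V, ∠V_total = 90.4°.

V_total = 189.4∠90.4° V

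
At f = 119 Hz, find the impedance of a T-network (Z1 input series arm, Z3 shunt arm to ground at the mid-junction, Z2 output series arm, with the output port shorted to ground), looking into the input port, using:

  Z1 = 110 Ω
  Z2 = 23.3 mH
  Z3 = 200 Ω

Step 1 — Angular frequency: ω = 2π·f = 2π·119 = 747.7 rad/s.
Step 2 — Component impedances:
  Z1: Z = R = 110 Ω
  Z2: Z = jωL = j·747.7·0.0233 = 0 + j17.42 Ω
  Z3: Z = R = 200 Ω
Step 3 — With the output port shorted to ground, the output series arm Z2 runs from the junction to ground; the shunt arm Z3 also runs from the junction to ground. They appear in parallel: Z3 || Z2 = 1.506 + j17.29 Ω.
Step 4 — Series with input arm Z1: Z_in = Z1 + (Z3 || Z2) = 111.5 + j17.29 Ω = 112.8∠8.8° Ω.

Z = 111.5 + j17.29 Ω = 112.8∠8.8° Ω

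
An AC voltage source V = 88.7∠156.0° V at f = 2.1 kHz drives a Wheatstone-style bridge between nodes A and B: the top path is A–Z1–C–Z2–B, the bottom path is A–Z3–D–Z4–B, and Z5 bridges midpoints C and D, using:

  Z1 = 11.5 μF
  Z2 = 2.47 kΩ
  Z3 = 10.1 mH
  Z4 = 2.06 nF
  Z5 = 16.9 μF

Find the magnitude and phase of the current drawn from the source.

Step 1 — Angular frequency: ω = 2π·f = 2π·2100 = 1.319e+04 rad/s.
Step 2 — Component impedances:
  Z1: Z = 1/(jωC) = -j/(ω·C) = 0 - j6.59 Ω
  Z2: Z = R = 2470 Ω
  Z3: Z = jωL = j·1.319e+04·0.0101 = 0 + j133.3 Ω
  Z4: Z = 1/(jωC) = -j/(ω·C) = 0 - j3.679e+04 Ω
  Z5: Z = 1/(jωC) = -j/(ω·C) = 0 - j4.485 Ω
Step 3 — Bridge requires nodal analysis (the Z5 bridge couples midpoints C and D, so the two paths cannot be reduced to a simple series/parallel combination). Setting node B to ground and injecting 1 A at node A, the 3-node admittance system at A, C, D solves to V_A = Z_AB = 2459 - j172 Ω = 2465∠-4.0° Ω.
Step 4 — Source phasor: V = 88.7∠156.0° V = -81.03 + j36.08 V.
Step 5 — Ohm's law: I = V / Z_total = (-81.03 + j36.08) / (2459 - j172) = -0.03381 + j0.01231 A.
Step 6 — Convert to polar: |I| = 0.03598 A, ∠I = 160.0°.

I = 0.03598∠160.0° A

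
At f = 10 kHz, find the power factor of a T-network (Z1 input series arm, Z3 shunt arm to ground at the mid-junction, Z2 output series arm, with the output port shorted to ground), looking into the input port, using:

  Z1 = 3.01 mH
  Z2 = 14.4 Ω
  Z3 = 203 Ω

Step 1 — Angular frequency: ω = 2π·f = 2π·1e+04 = 6.283e+04 rad/s.
Step 2 — Component impedances:
  Z1: Z = jωL = j·6.283e+04·0.00301 = 0 + j189.1 Ω
  Z2: Z = R = 14.4 Ω
  Z3: Z = R = 203 Ω
Step 3 — With the output port shorted to ground, the output series arm Z2 runs from the junction to ground; the shunt arm Z3 also runs from the junction to ground. They appear in parallel: Z3 || Z2 = 13.45 Ω.
Step 4 — Series with input arm Z1: Z_in = Z1 + (Z3 || Z2) = 13.45 + j189.1 Ω = 189.6∠85.9° Ω.
Step 5 — Power factor: PF = cos(φ) = Re(Z)/|Z| = 13.446/189.6 = 0.07092.
Step 6 — Type: Im(Z) = 189.1 ⇒ lagging (phase φ = 85.9°).

PF = 0.07092 (lagging, φ = 85.9°)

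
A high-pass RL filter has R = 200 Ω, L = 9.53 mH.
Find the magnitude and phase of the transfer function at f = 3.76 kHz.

Step 1 — Angular frequency: ω = 2π·3760 = 2.362e+04 rad/s.
Step 2 — Transfer function: H(jω) = jωL/(R + jωL).
Step 3 — Numerator jωL = j·225.1; denominator R + jωL = 200 + j225.1.
Step 4 — H = 0.5589 + j0.4965.
Step 5 — Magnitude: |H| = 0.7476 (-2.5 dB); phase: φ = 41.6°.

|H| = 0.7476 (-2.5 dB), φ = 41.6°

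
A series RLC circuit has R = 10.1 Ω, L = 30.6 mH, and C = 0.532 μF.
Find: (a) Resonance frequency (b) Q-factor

Step 1 — Resonance condition Im(Z)=0 gives ω₀ = 1/√(LC).
Step 2 — ω₀ = 1/√(0.0306·5.32e-07) = 7838 rad/s.
Step 3 — f₀ = ω₀/(2π) = 1247 Hz.
Step 4 — Series Q: Q = ω₀L/R = 7838·0.0306/10.1 = 23.75.

(a) f₀ = 1247 Hz  (b) Q = 23.75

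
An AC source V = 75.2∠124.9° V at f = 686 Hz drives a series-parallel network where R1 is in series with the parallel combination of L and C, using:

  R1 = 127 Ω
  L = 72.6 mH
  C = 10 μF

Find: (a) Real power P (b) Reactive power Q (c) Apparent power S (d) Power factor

Step 1 — Angular frequency: ω = 2π·f = 2π·686 = 4310 rad/s.
Step 2 — Component impedances:
  R1: Z = R = 127 Ω
  L: Z = jωL = j·4310·0.0726 = 0 + j312.9 Ω
  C: Z = 1/(jωC) = -j/(ω·C) = 0 - j23.2 Ω
Step 3 — Parallel branch: L || C = 1/(1/L + 1/C) = 0 - j25.06 Ω.
Step 4 — Series with R1: Z_total = R1 + (L || C) = 127 - j25.06 Ω = 129.4∠-11.2° Ω.
Step 5 — Source phasor: V = 75.2∠124.9° V = -43.03 + j61.68 V.
Step 6 — Current: I = V / Z = -0.4183 + j0.4031 A = 0.5809∠136.1° A.
Step 7 — Complex power: S = V·I* = 42.86 - j8.457 VA.
Step 8 — Real power: P = Re(S) = 42.86 W.
Step 9 — Reactive power: Q = Im(S) = -8.457 VAR.
Step 10 — Apparent power: |S| = 43.69 VA.
Step 11 — Power factor: PF = P/|S| = 0.9811 (leading).

(a) P = 42.86 W  (b) Q = -8.457 VAR  (c) S = 43.69 VA  (d) PF = 0.9811 (leading)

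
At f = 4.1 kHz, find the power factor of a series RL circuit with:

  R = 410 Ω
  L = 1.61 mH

Step 1 — Angular frequency: ω = 2π·f = 2π·4100 = 2.576e+04 rad/s.
Step 2 — Component impedances:
  R: Z = R = 410 Ω
  L: Z = jωL = j·2.576e+04·0.00161 = 0 + j41.48 Ω
Step 3 — Series combination: Z_total = R + L = 410 + j41.48 Ω = 412.1∠5.8° Ω.
Step 4 — Power factor: PF = cos(φ) = Re(Z)/|Z| = 410/412.1 = 0.9949.
Step 5 — Type: Im(Z) = 41.48 ⇒ lagging (phase φ = 5.8°).

PF = 0.9949 (lagging, φ = 5.8°)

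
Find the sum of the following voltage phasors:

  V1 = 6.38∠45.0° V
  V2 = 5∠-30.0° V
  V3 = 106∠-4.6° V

Step 1 — Convert each phasor to rectangular form:
  V1 = 6.38·(cos(45.0°) + j·sin(45.0°)) = 4.511 + j4.511 V
  V2 = 5·(cos(-30.0°) + j·sin(-30.0°)) = 4.33 - j2.5 V
  V3 = 106·(cos(-4.6°) + j·sin(-4.6°)) = 105.7 - j8.501 V
Step 2 — Sum components: V_total = 114.5 - j6.49 V.
Step 3 — Convert to polar: |V_total| = 114.7 V, ∠V_total = -3.2°.

V_total = 114.7∠-3.2° V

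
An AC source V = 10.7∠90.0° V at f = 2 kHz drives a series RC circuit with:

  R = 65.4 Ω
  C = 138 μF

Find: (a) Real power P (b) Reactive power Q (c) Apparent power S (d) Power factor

Step 1 — Angular frequency: ω = 2π·f = 2π·2000 = 1.257e+04 rad/s.
Step 2 — Component impedances:
  R: Z = R = 65.4 Ω
  C: Z = 1/(jωC) = -j/(ω·C) = 0 - j0.5766 Ω
Step 3 — Series combination: Z_total = R + C = 65.4 - j0.5766 Ω = 65.4∠-0.5° Ω.
Step 4 — Source phasor: V = 10.7∠90.0° V = 0 + j10.7 V.
Step 5 — Current: I = V / Z = -0.001442 + j0.1636 A = 0.1636∠90.5° A.
Step 6 — Complex power: S = V·I* = 1.75 - j0.01543 VA.
Step 7 — Real power: P = Re(S) = 1.75 W.
Step 8 — Reactive power: Q = Im(S) = -0.01543 VAR.
Step 9 — Apparent power: |S| = 1.751 VA.
Step 10 — Power factor: PF = P/|S| = 1 (leading).

(a) P = 1.75 W  (b) Q = -0.01543 VAR  (c) S = 1.751 VA  (d) PF = 1 (leading)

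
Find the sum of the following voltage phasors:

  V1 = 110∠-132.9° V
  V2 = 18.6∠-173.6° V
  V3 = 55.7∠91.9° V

Step 1 — Convert each phasor to rectangular form:
  V1 = 110·(cos(-132.9°) + j·sin(-132.9°)) = -74.88 - j80.58 V
  V2 = 18.6·(cos(-173.6°) + j·sin(-173.6°)) = -18.48 - j2.073 V
  V3 = 55.7·(cos(91.9°) + j·sin(91.9°)) = -1.847 + j55.67 V
Step 2 — Sum components: V_total = -95.21 - j26.98 V.
Step 3 — Convert to polar: |V_total| = 98.96 V, ∠V_total = -164.2°.

V_total = 98.96∠-164.2° V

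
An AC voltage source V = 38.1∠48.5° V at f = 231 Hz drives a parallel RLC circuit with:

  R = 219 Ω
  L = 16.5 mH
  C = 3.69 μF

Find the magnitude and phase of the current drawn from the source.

Step 1 — Angular frequency: ω = 2π·f = 2π·231 = 1451 rad/s.
Step 2 — Component impedances:
  R: Z = R = 219 Ω
  L: Z = jωL = j·1451·0.0165 = 0 + j23.95 Ω
  C: Z = 1/(jωC) = -j/(ω·C) = 0 - j186.7 Ω
Step 3 — Parallel combination: 1/Z_total = 1/R + 1/L + 1/C; Z_total = 3.393 + j27.05 Ω = 27.26∠82.9° Ω.
Step 4 — Source phasor: V = 38.1∠48.5° V = 25.25 + j28.54 V.
Step 5 — Ohm's law: I = V / Z_total = (25.25 + j28.54) / (3.393 + j27.05) = 1.154 - j0.7887 A.
Step 6 — Convert to polar: |I| = 1.398 A, ∠I = -34.4°.

I = 1.398∠-34.4° A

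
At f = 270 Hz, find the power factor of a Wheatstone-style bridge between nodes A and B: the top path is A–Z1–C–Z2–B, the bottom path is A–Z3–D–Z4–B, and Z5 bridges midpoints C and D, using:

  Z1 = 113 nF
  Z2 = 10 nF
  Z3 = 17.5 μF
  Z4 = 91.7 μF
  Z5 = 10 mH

Step 1 — Angular frequency: ω = 2π·f = 2π·270 = 1696 rad/s.
Step 2 — Component impedances:
  Z1: Z = 1/(jωC) = -j/(ω·C) = 0 - j5216 Ω
  Z2: Z = 1/(jωC) = -j/(ω·C) = 0 - j5.895e+04 Ω
  Z3: Z = 1/(jωC) = -j/(ω·C) = 0 - j33.68 Ω
  Z4: Z = 1/(jωC) = -j/(ω·C) = 0 - j6.428 Ω
  Z5: Z = jωL = j·1696·0.01 = 0 + j16.96 Ω
Step 3 — Bridge requires nodal analysis (the Z5 bridge couples midpoints C and D, so the two paths cannot be reduced to a simple series/parallel combination). Setting node B to ground and injecting 1 A at node A, the 3-node admittance system at A, C, D solves to V_A = Z_AB = 0 - j39.89 Ω = 39.89∠-90.0° Ω.
Step 4 — Power factor: PF = cos(φ) = Re(Z)/|Z| = 0/39.89 = 0.
Step 5 — Type: Im(Z) = -39.89 ⇒ leading (phase φ = -90.0°).

PF = 0 (leading, φ = -90.0°)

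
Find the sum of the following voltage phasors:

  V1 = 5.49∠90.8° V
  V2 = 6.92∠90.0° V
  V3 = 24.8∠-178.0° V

Step 1 — Convert each phasor to rectangular form:
  V1 = 5.49·(cos(90.8°) + j·sin(90.8°)) = -0.07665 + j5.489 V
  V2 = 6.92·(cos(90.0°) + j·sin(90.0°)) = 0 + j6.92 V
  V3 = 24.8·(cos(-178.0°) + j·sin(-178.0°)) = -24.78 - j0.8655 V
Step 2 — Sum components: V_total = -24.86 + j11.54 V.
Step 3 — Convert to polar: |V_total| = 27.41 V, ∠V_total = 155.1°.

V_total = 27.41∠155.1° V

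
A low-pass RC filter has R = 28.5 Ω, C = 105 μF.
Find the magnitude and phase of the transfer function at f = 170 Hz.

Step 1 — Angular frequency: ω = 2π·170 = 1068 rad/s.
Step 2 — Transfer function: H(jω) = 1/(1 + jωRC).
Step 3 — Denominator: 1 + jωRC = 1 + j·1068·28.5·0.000105 = 1 + j3.196.
Step 4 — H = 0.08915 - j0.285.
Step 5 — Magnitude: |H| = 0.2986 (-10.5 dB); phase: φ = -72.6°.

|H| = 0.2986 (-10.5 dB), φ = -72.6°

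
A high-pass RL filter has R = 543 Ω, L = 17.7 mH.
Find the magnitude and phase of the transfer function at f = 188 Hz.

Step 1 — Angular frequency: ω = 2π·188 = 1181 rad/s.
Step 2 — Transfer function: H(jω) = jωL/(R + jωL).
Step 3 — Numerator jωL = j·20.91; denominator R + jωL = 543 + j20.91.
Step 4 — H = 0.00148 + j0.03845.
Step 5 — Magnitude: |H| = 0.03848 (-28.3 dB); phase: φ = 87.8°.

|H| = 0.03848 (-28.3 dB), φ = 87.8°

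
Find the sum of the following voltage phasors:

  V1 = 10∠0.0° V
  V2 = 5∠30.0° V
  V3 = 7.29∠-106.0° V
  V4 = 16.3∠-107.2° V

Step 1 — Convert each phasor to rectangular form:
  V1 = 10·(cos(0.0°) + j·sin(0.0°)) = 10 V
  V2 = 5·(cos(30.0°) + j·sin(30.0°)) = 4.33 + j2.5 V
  V3 = 7.29·(cos(-106.0°) + j·sin(-106.0°)) = -2.009 - j7.008 V
  V4 = 16.3·(cos(-107.2°) + j·sin(-107.2°)) = -4.82 - j15.57 V
Step 2 — Sum components: V_total = 7.501 - j20.08 V.
Step 3 — Convert to polar: |V_total| = 21.43 V, ∠V_total = -69.5°.

V_total = 21.43∠-69.5° V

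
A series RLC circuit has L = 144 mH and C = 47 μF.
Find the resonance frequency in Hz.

Step 1 — Resonance condition Im(Z)=0 gives ω₀ = 1/√(LC).
Step 2 — ω₀ = 1/√(0.144·4.7e-05) = 384.4 rad/s.
Step 3 — f₀ = ω₀/(2π) = 61.18 Hz.

f₀ = 61.18 Hz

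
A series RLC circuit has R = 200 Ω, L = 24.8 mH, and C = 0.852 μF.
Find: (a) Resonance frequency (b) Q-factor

Step 1 — Resonance condition Im(Z)=0 gives ω₀ = 1/√(LC).
Step 2 — ω₀ = 1/√(0.0248·8.52e-07) = 6879 rad/s.
Step 3 — f₀ = ω₀/(2π) = 1095 Hz.
Step 4 — Series Q: Q = ω₀L/R = 6879·0.0248/200 = 0.8531.

(a) f₀ = 1095 Hz  (b) Q = 0.8531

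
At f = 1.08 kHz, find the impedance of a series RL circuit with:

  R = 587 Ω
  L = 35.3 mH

Step 1 — Angular frequency: ω = 2π·f = 2π·1080 = 6786 rad/s.
Step 2 — Component impedances:
  R: Z = R = 587 Ω
  L: Z = jωL = j·6786·0.0353 = 0 + j239.5 Ω
Step 3 — Series combination: Z_total = R + L = 587 + j239.5 Ω = 634∠22.2° Ω.

Z = 587 + j239.5 Ω = 634∠22.2° Ω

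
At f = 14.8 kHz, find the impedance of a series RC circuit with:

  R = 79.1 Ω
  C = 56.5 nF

Step 1 — Angular frequency: ω = 2π·f = 2π·1.48e+04 = 9.299e+04 rad/s.
Step 2 — Component impedances:
  R: Z = R = 79.1 Ω
  C: Z = 1/(jωC) = -j/(ω·C) = 0 - j190.3 Ω
Step 3 — Series combination: Z_total = R + C = 79.1 - j190.3 Ω = 206.1∠-67.4° Ω.

Z = 79.1 - j190.3 Ω = 206.1∠-67.4° Ω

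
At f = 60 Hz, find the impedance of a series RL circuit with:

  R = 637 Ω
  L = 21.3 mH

Step 1 — Angular frequency: ω = 2π·f = 2π·60 = 377 rad/s.
Step 2 — Component impedances:
  R: Z = R = 637 Ω
  L: Z = jωL = j·377·0.0213 = 0 + j8.03 Ω
Step 3 — Series combination: Z_total = R + L = 637 + j8.03 Ω = 637.1∠0.7° Ω.

Z = 637 + j8.03 Ω = 637.1∠0.7° Ω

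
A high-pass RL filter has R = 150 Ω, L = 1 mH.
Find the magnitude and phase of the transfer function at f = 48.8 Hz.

Step 1 — Angular frequency: ω = 2π·48.8 = 306.6 rad/s.
Step 2 — Transfer function: H(jω) = jωL/(R + jωL).
Step 3 — Numerator jωL = j·0.3066; denominator R + jωL = 150 + j0.3066.
Step 4 — H = 4.178e-06 + j0.002044.
Step 5 — Magnitude: |H| = 0.002044 (-53.8 dB); phase: φ = 89.9°.

|H| = 0.002044 (-53.8 dB), φ = 89.9°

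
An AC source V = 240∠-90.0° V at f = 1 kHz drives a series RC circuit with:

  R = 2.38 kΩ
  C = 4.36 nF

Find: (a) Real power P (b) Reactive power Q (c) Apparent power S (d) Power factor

Step 1 — Angular frequency: ω = 2π·f = 2π·1000 = 6283 rad/s.
Step 2 — Component impedances:
  R: Z = R = 2380 Ω
  C: Z = 1/(jωC) = -j/(ω·C) = 0 - j3.65e+04 Ω
Step 3 — Series combination: Z_total = R + C = 2380 - j3.65e+04 Ω = 3.658e+04∠-86.3° Ω.
Step 4 — Source phasor: V = 240∠-90.0° V = 0 - j240 V.
Step 5 — Current: I = V / Z = 0.006547 - j0.0004269 A = 0.006561∠-3.7° A.
Step 6 — Complex power: S = V·I* = 0.1024 - j1.571 VA.
Step 7 — Real power: P = Re(S) = 0.1024 W.
Step 8 — Reactive power: Q = Im(S) = -1.571 VAR.
Step 9 — Apparent power: |S| = 1.575 VA.
Step 10 — Power factor: PF = P/|S| = 0.06506 (leading).

(a) P = 0.1024 W  (b) Q = -1.571 VAR  (c) S = 1.575 VA  (d) PF = 0.06506 (leading)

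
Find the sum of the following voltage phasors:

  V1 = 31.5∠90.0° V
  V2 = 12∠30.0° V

Step 1 — Convert each phasor to rectangular form:
  V1 = 31.5·(cos(90.0°) + j·sin(90.0°)) = 0 + j31.5 V
  V2 = 12·(cos(30.0°) + j·sin(30.0°)) = 10.39 + j6 V
Step 2 — Sum components: V_total = 10.39 + j37.5 V.
Step 3 — Convert to polar: |V_total| = 38.91 V, ∠V_total = 74.5°.

V_total = 38.91∠74.5° V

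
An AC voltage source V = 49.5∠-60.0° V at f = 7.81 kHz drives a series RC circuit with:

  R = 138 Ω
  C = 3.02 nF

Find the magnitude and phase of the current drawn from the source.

Step 1 — Angular frequency: ω = 2π·f = 2π·7810 = 4.907e+04 rad/s.
Step 2 — Component impedances:
  R: Z = R = 138 Ω
  C: Z = 1/(jωC) = -j/(ω·C) = 0 - j6748 Ω
Step 3 — Series combination: Z_total = R + C = 138 - j6748 Ω = 6749∠-88.8° Ω.
Step 4 — Source phasor: V = 49.5∠-60.0° V = 24.75 - j42.87 V.
Step 5 — Ohm's law: I = V / Z_total = (24.75 - j42.87) / (138 - j6748) = 0.006425 + j0.003536 A.
Step 6 — Convert to polar: |I| = 0.007334 A, ∠I = 28.8°.

I = 0.007334∠28.8° A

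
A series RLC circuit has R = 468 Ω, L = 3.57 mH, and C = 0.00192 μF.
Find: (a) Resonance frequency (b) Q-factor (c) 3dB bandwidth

Step 1 — Resonance condition Im(Z)=0 gives ω₀ = 1/√(LC).
Step 2 — ω₀ = 1/√(0.00357·1.92e-09) = 3.82e+05 rad/s.
Step 3 — f₀ = ω₀/(2π) = 6.079e+04 Hz.
Step 4 — Series Q: Q = ω₀L/R = 3.82e+05·0.00357/468 = 2.914.
Step 5 — 3dB bandwidth: Δω = ω₀/Q = 1.311e+05 rad/s; BW = Δω/(2π) = 2.086e+04 Hz.

(a) f₀ = 6.079e+04 Hz  (b) Q = 2.914  (c) BW = 2.086e+04 Hz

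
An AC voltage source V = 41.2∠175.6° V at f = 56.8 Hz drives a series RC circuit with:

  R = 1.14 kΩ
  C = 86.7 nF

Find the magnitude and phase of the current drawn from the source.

Step 1 — Angular frequency: ω = 2π·f = 2π·56.8 = 356.9 rad/s.
Step 2 — Component impedances:
  R: Z = R = 1140 Ω
  C: Z = 1/(jωC) = -j/(ω·C) = 0 - j3.232e+04 Ω
Step 3 — Series combination: Z_total = R + C = 1140 - j3.232e+04 Ω = 3.234e+04∠-88.0° Ω.
Step 4 — Source phasor: V = 41.2∠175.6° V = -41.08 + j3.161 V.
Step 5 — Ohm's law: I = V / Z_total = (-41.08 + j3.161) / (1140 - j3.232e+04) = -0.0001425 - j0.001266 A.
Step 6 — Convert to polar: |I| = 0.001274 A, ∠I = -96.4°.

I = 0.001274∠-96.4° A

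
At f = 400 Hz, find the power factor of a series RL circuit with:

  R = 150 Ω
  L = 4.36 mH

Step 1 — Angular frequency: ω = 2π·f = 2π·400 = 2513 rad/s.
Step 2 — Component impedances:
  R: Z = R = 150 Ω
  L: Z = jωL = j·2513·0.00436 = 0 + j10.96 Ω
Step 3 — Series combination: Z_total = R + L = 150 + j10.96 Ω = 150.4∠4.2° Ω.
Step 4 — Power factor: PF = cos(φ) = Re(Z)/|Z| = 150/150.4 = 0.9973.
Step 5 — Type: Im(Z) = 10.96 ⇒ lagging (phase φ = 4.2°).

PF = 0.9973 (lagging, φ = 4.2°)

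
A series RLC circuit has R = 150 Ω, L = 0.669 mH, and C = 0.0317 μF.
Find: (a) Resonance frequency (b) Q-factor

Step 1 — Resonance condition Im(Z)=0 gives ω₀ = 1/√(LC).
Step 2 — ω₀ = 1/√(0.000669·3.17e-08) = 2.171e+05 rad/s.
Step 3 — f₀ = ω₀/(2π) = 3.456e+04 Hz.
Step 4 — Series Q: Q = ω₀L/R = 2.171e+05·0.000669/150 = 0.9685.

(a) f₀ = 3.456e+04 Hz  (b) Q = 0.9685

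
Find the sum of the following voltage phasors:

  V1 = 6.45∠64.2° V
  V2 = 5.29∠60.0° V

Step 1 — Convert each phasor to rectangular form:
  V1 = 6.45·(cos(64.2°) + j·sin(64.2°)) = 2.807 + j5.807 V
  V2 = 5.29·(cos(60.0°) + j·sin(60.0°)) = 2.645 + j4.581 V
Step 2 — Sum components: V_total = 5.452 + j10.39 V.
Step 3 — Convert to polar: |V_total| = 11.73 V, ∠V_total = 62.3°.

V_total = 11.73∠62.3° V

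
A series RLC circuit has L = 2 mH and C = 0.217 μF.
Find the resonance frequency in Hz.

Step 1 — Resonance condition Im(Z)=0 gives ω₀ = 1/√(LC).
Step 2 — ω₀ = 1/√(0.002·2.17e-07) = 4.8e+04 rad/s.
Step 3 — f₀ = ω₀/(2π) = 7640 Hz.

f₀ = 7640 Hz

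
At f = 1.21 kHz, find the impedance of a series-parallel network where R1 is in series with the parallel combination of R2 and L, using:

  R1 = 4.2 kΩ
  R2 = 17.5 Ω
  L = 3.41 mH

Step 1 — Angular frequency: ω = 2π·f = 2π·1210 = 7603 rad/s.
Step 2 — Component impedances:
  R1: Z = R = 4200 Ω
  R2: Z = R = 17.5 Ω
  L: Z = jωL = j·7603·0.00341 = 0 + j25.93 Ω
Step 3 — Parallel branch: R2 || L = 1/(1/R2 + 1/L) = 12.02 + j8.115 Ω.
Step 4 — Series with R1: Z_total = R1 + (R2 || L) = 4212 + j8.115 Ω = 4212∠0.1° Ω.

Z = 4212 + j8.115 Ω = 4212∠0.1° Ω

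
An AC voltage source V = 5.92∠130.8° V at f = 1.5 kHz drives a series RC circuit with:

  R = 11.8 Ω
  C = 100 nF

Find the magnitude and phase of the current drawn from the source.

Step 1 — Angular frequency: ω = 2π·f = 2π·1500 = 9425 rad/s.
Step 2 — Component impedances:
  R: Z = R = 11.8 Ω
  C: Z = 1/(jωC) = -j/(ω·C) = 0 - j1061 Ω
Step 3 — Series combination: Z_total = R + C = 11.8 - j1061 Ω = 1061∠-89.4° Ω.
Step 4 — Source phasor: V = 5.92∠130.8° V = -3.868 + j4.481 V.
Step 5 — Ohm's law: I = V / Z_total = (-3.868 + j4.481) / (11.8 - j1061) = -0.004264 - j0.003598 A.
Step 6 — Convert to polar: |I| = 0.005579 A, ∠I = -139.8°.

I = 0.005579∠-139.8° A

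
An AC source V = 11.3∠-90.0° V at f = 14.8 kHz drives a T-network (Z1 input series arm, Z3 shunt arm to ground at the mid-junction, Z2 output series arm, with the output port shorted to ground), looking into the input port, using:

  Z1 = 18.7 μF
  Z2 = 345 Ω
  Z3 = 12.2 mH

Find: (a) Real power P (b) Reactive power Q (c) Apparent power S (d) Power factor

Step 1 — Angular frequency: ω = 2π·f = 2π·1.48e+04 = 9.299e+04 rad/s.
Step 2 — Component impedances:
  Z1: Z = 1/(jωC) = -j/(ω·C) = 0 - j0.5751 Ω
  Z2: Z = R = 345 Ω
  Z3: Z = jωL = j·9.299e+04·0.0122 = 0 + j1134 Ω
Step 3 — With the output port shorted to ground, the output series arm Z2 runs from the junction to ground; the shunt arm Z3 also runs from the junction to ground. They appear in parallel: Z3 || Z2 = 315.8 + j96.03 Ω.
Step 4 — Series with input arm Z1: Z_in = Z1 + (Z3 || Z2) = 315.8 + j95.46 Ω = 329.9∠16.8° Ω.
Step 5 — Source phasor: V = 11.3∠-90.0° V = 0 - j11.3 V.
Step 6 — Current: I = V / Z = -0.009911 - j0.03279 A = 0.03425∠-106.8° A.
Step 7 — Complex power: S = V·I* = 0.3705 + j0.112 VA.
Step 8 — Real power: P = Re(S) = 0.3705 W.
Step 9 — Reactive power: Q = Im(S) = 0.112 VAR.
Step 10 — Apparent power: |S| = 0.387 VA.
Step 11 — Power factor: PF = P/|S| = 0.9572 (lagging).

(a) P = 0.3705 W  (b) Q = 0.112 VAR  (c) S = 0.387 VA  (d) PF = 0.9572 (lagging)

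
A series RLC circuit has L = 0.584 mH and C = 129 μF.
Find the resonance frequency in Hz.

Step 1 — Resonance condition Im(Z)=0 gives ω₀ = 1/√(LC).
Step 2 — ω₀ = 1/√(0.000584·0.000129) = 3643 rad/s.
Step 3 — f₀ = ω₀/(2π) = 579.9 Hz.

f₀ = 579.9 Hz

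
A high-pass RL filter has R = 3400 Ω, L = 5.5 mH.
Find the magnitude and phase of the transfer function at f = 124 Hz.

Step 1 — Angular frequency: ω = 2π·124 = 779.1 rad/s.
Step 2 — Transfer function: H(jω) = jωL/(R + jωL).
Step 3 — Numerator jωL = j·4.285; denominator R + jωL = 3400 + j4.285.
Step 4 — H = 1.588e-06 + j0.00126.
Step 5 — Magnitude: |H| = 0.00126 (-58.0 dB); phase: φ = 89.9°.

|H| = 0.00126 (-58.0 dB), φ = 89.9°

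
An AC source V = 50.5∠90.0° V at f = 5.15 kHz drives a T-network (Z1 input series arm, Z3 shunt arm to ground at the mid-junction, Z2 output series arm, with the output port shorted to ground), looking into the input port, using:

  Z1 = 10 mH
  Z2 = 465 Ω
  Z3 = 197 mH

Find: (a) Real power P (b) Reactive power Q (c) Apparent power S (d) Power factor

Step 1 — Angular frequency: ω = 2π·f = 2π·5150 = 3.236e+04 rad/s.
Step 2 — Component impedances:
  Z1: Z = jωL = j·3.236e+04·0.01 = 0 + j323.6 Ω
  Z2: Z = R = 465 Ω
  Z3: Z = jωL = j·3.236e+04·0.197 = 0 + j6375 Ω
Step 3 — With the output port shorted to ground, the output series arm Z2 runs from the junction to ground; the shunt arm Z3 also runs from the junction to ground. They appear in parallel: Z3 || Z2 = 462.5 + j33.74 Ω.
Step 4 — Series with input arm Z1: Z_in = Z1 + (Z3 || Z2) = 462.5 + j357.3 Ω = 584.5∠37.7° Ω.
Step 5 — Source phasor: V = 50.5∠90.0° V = 0 + j50.5 V.
Step 6 — Current: I = V / Z = 0.05282 + j0.06837 A = 0.0864∠52.3° A.
Step 7 — Complex power: S = V·I* = 3.453 + j2.667 VA.
Step 8 — Real power: P = Re(S) = 3.453 W.
Step 9 — Reactive power: Q = Im(S) = 2.667 VAR.
Step 10 — Apparent power: |S| = 4.363 VA.
Step 11 — Power factor: PF = P/|S| = 0.7914 (lagging).

(a) P = 3.453 W  (b) Q = 2.667 VAR  (c) S = 4.363 VA  (d) PF = 0.7914 (lagging)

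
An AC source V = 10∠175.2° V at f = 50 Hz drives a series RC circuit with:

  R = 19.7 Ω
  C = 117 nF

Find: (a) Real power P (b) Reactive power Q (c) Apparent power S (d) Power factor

Step 1 — Angular frequency: ω = 2π·f = 2π·50 = 314.2 rad/s.
Step 2 — Component impedances:
  R: Z = R = 19.7 Ω
  C: Z = 1/(jωC) = -j/(ω·C) = 0 - j2.721e+04 Ω
Step 3 — Series combination: Z_total = R + C = 19.7 - j2.721e+04 Ω = 2.721e+04∠-90.0° Ω.
Step 4 — Source phasor: V = 10∠175.2° V = -9.965 + j0.8368 V.
Step 5 — Current: I = V / Z = -3.102e-05 - j0.0003663 A = 0.0003676∠-94.8° A.
Step 6 — Complex power: S = V·I* = 2.662e-06 - j0.003676 VA.
Step 7 — Real power: P = Re(S) = 2.662e-06 W.
Step 8 — Reactive power: Q = Im(S) = -0.003676 VAR.
Step 9 — Apparent power: |S| = 0.003676 VA.
Step 10 — Power factor: PF = P/|S| = 0.0007241 (leading).

(a) P = 2.662e-06 W  (b) Q = -0.003676 VAR  (c) S = 0.003676 VA  (d) PF = 0.0007241 (leading)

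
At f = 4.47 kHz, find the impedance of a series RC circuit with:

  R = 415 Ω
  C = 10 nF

Step 1 — Angular frequency: ω = 2π·f = 2π·4470 = 2.809e+04 rad/s.
Step 2 — Component impedances:
  R: Z = R = 415 Ω
  C: Z = 1/(jωC) = -j/(ω·C) = 0 - j3561 Ω
Step 3 — Series combination: Z_total = R + C = 415 - j3561 Ω = 3585∠-83.4° Ω.

Z = 415 - j3561 Ω = 3585∠-83.4° Ω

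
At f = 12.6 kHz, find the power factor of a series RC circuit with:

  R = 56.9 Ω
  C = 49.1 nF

Step 1 — Angular frequency: ω = 2π·f = 2π·1.26e+04 = 7.917e+04 rad/s.
Step 2 — Component impedances:
  R: Z = R = 56.9 Ω
  C: Z = 1/(jωC) = -j/(ω·C) = 0 - j257.3 Ω
Step 3 — Series combination: Z_total = R + C = 56.9 - j257.3 Ω = 263.5∠-77.5° Ω.
Step 4 — Power factor: PF = cos(φ) = Re(Z)/|Z| = 56.9/263.47 = 0.216.
Step 5 — Type: Im(Z) = -257.3 ⇒ leading (phase φ = -77.5°).

PF = 0.216 (leading, φ = -77.5°)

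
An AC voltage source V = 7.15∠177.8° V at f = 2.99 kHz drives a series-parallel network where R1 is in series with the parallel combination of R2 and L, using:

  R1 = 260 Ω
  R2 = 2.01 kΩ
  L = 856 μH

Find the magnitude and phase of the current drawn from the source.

Step 1 — Angular frequency: ω = 2π·f = 2π·2990 = 1.879e+04 rad/s.
Step 2 — Component impedances:
  R1: Z = R = 260 Ω
  R2: Z = R = 2010 Ω
  L: Z = jωL = j·1.879e+04·0.000856 = 0 + j16.08 Ω
Step 3 — Parallel branch: R2 || L = 1/(1/R2 + 1/L) = 0.1287 + j16.08 Ω.
Step 4 — Series with R1: Z_total = R1 + (R2 || L) = 260.1 + j16.08 Ω = 260.6∠3.5° Ω.
Step 5 — Source phasor: V = 7.15∠177.8° V = -7.145 + j0.2745 V.
Step 6 — Ohm's law: I = V / Z_total = (-7.145 + j0.2745) / (260.1 + j16.08) = -0.0273 + j0.002743 A.
Step 7 — Convert to polar: |I| = 0.02743 A, ∠I = 174.3°.

I = 0.02743∠174.3° A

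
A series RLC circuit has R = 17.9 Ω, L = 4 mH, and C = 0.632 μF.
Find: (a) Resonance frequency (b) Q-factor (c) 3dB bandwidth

Step 1 — Resonance: ω₀ = 1/√(LC) = 1/√(0.004·6.32e-07) = 1.989e+04 rad/s.
Step 2 — f₀ = ω₀/(2π) = 3165 Hz.
Step 3 — Series Q: Q = ω₀L/R = 1.989e+04·0.004/17.9 = 4.444.
Step 4 — Bandwidth: Δω = ω₀/Q = 4475 rad/s; BW = Δω/(2π) = 712.2 Hz.

(a) f₀ = 3165 Hz  (b) Q = 4.444  (c) BW = 712.2 Hz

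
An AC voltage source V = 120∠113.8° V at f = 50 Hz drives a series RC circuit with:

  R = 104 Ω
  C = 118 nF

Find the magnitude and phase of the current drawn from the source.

Step 1 — Angular frequency: ω = 2π·f = 2π·50 = 314.2 rad/s.
Step 2 — Component impedances:
  R: Z = R = 104 Ω
  C: Z = 1/(jωC) = -j/(ω·C) = 0 - j2.698e+04 Ω
Step 3 — Series combination: Z_total = R + C = 104 - j2.698e+04 Ω = 2.698e+04∠-89.8° Ω.
Step 4 — Source phasor: V = 120∠113.8° V = -48.43 + j109.8 V.
Step 5 — Ohm's law: I = V / Z_total = (-48.43 + j109.8) / (104 - j2.698e+04) = -0.004077 - j0.001779 A.
Step 6 — Convert to polar: |I| = 0.004448 A, ∠I = -156.4°.

I = 0.004448∠-156.4° A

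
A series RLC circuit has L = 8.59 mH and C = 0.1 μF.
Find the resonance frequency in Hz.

Step 1 — Resonance condition Im(Z)=0 gives ω₀ = 1/√(LC).
Step 2 — ω₀ = 1/√(0.00859·1e-07) = 3.412e+04 rad/s.
Step 3 — f₀ = ω₀/(2π) = 5430 Hz.

f₀ = 5430 Hz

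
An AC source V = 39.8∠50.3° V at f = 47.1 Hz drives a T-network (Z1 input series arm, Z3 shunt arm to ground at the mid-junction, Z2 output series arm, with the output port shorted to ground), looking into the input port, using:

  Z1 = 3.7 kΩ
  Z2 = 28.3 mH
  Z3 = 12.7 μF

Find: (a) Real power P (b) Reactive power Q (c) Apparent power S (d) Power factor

Step 1 — Angular frequency: ω = 2π·f = 2π·47.1 = 295.9 rad/s.
Step 2 — Component impedances:
  Z1: Z = R = 3700 Ω
  Z2: Z = jωL = j·295.9·0.0283 = 0 + j8.375 Ω
  Z3: Z = 1/(jωC) = -j/(ω·C) = 0 - j266.1 Ω
Step 3 — With the output port shorted to ground, the output series arm Z2 runs from the junction to ground; the shunt arm Z3 also runs from the junction to ground. They appear in parallel: Z3 || Z2 = 0 + j8.647 Ω.
Step 4 — Series with input arm Z1: Z_in = Z1 + (Z3 || Z2) = 3700 + j8.647 Ω = 3700∠0.1° Ω.
Step 5 — Source phasor: V = 39.8∠50.3° V = 25.42 + j30.62 V.
Step 6 — Current: I = V / Z = 0.00689 + j0.00826 A = 0.01076∠50.2° A.
Step 7 — Complex power: S = V·I* = 0.4281 + j0.001001 VA.
Step 8 — Real power: P = Re(S) = 0.4281 W.
Step 9 — Reactive power: Q = Im(S) = 0.001001 VAR.
Step 10 — Apparent power: |S| = 0.4281 VA.
Step 11 — Power factor: PF = P/|S| = 1 (lagging).

(a) P = 0.4281 W  (b) Q = 0.001001 VAR  (c) S = 0.4281 VA  (d) PF = 1 (lagging)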